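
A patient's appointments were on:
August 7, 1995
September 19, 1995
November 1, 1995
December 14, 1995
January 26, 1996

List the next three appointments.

Every event comes 43 days after the last (43, 43, 43, 43).
January 26, 1996 + 43 days = March 9, 1996.
March 9, 1996 + 43 days = April 21, 1996.
April 21, 1996 + 43 days = June 3, 1996.

March 9, 1996; April 21, 1996; June 3, 1996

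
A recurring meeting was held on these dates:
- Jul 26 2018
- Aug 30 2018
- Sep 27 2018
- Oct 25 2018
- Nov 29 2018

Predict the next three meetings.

Dec 27 2018, Jan 31 2019, Feb 28 2019

These are Thursdays with 35, 28, 28, 35-day gaps.
Each is the final Thursday of its month — Aug 30 2018 is past the 28th, so '4th Thursday' doesn't fit.
December 2018 ends with Thursday Dec 27 2018.
Last Thursday of January 2019: Jan 31 2019.
February 2019 ends with Thursday Feb 28 2019.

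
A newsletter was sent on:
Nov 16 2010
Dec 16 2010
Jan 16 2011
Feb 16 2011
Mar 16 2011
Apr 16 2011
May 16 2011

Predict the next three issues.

Each date is the 16th; the gaps (30, 31, 31, 28, 31, 30) track the month lengths.
The rule is the 16th of each month.
Next: June 2011 → Jun 16 2011.
July 2011: Jul 16 2011.
August 2011: Aug 16 2011.

Jun 16 2011, Jul 16 2011, Aug 16 2011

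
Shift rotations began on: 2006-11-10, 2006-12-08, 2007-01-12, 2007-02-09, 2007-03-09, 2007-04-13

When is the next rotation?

Gaps: 28, 35, 28, 28, 35 days — a mix of 28 and 35. Every date is a Friday.
Each is the 2nd Friday of its month.
May 2007 — 2nd Friday is 2007-05-11.

2007-05-11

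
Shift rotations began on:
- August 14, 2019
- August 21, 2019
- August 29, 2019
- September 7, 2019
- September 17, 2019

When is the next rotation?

Intervals are 7, 8, 9, 10 days — an arithmetic progression with common difference 1.
Next gap: 11 days. September 17, 2019 + 11 days = September 28, 2019.

September 28, 2019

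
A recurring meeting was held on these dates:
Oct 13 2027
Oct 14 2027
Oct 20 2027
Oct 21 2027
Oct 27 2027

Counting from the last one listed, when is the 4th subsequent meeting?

Nov 10 2027

Gaps: 1, 6, 1, 6 days — not constant, but cyclic with period 2.
The events fall on every Wednesday and Thursday.
Next Thursday: Oct 28 2027.
Next Wednesday: Nov 3 2027.
Next Thursday: Nov 4 2027.
Next Wednesday: Nov 10 2027.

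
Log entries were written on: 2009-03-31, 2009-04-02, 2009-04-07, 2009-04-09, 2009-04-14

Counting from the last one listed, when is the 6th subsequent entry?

Every event lands on a Tuesday or Thursday (gaps cycle 2, 5, 2, 5).
So the schedule is: every Tuesday and Thursday.
Next Thursday: 2009-04-16.
Next Tuesday: 2009-04-21.
Next Thursday: 2009-04-23.
The following Tuesday is 2009-04-28.
The following Thursday is 2009-04-30.
Next Tuesday: 2009-05-05.

2009-05-05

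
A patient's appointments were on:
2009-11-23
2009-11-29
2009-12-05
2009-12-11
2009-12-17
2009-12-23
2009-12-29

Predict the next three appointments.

The spacing is 6, 6, 6, 6, 6, 6 days — always 6 days.
2009-12-29 + 6 days = 2010-01-04.
2010-01-04 + 6 days = 2010-01-10.
2010-01-10 + 6 days = 2010-01-16.

2010-01-04, 2010-01-10, 2010-01-16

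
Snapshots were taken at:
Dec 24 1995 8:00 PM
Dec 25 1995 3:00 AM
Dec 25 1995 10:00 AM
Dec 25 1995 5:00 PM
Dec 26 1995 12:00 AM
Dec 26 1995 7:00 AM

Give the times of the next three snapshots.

Dec 26 1995 2:00 PM, Dec 26 1995 9:00 PM, Dec 27 1995 4:00 AM

Spacing: 7, 7, 7, 7, 7 h — constant 7 h.
Dec 26 1995 7:00 AM + 7 h = Dec 26 1995 2:00 PM.
Dec 26 1995 2:00 PM + 7 h = Dec 26 1995 9:00 PM.
Dec 26 1995 9:00 PM + 7 h = Dec 27 1995 4:00 AM.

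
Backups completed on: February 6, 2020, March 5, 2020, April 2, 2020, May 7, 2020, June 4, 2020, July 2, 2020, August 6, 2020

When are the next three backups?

These are Thursdays at 28- or 35-day spacing (28, 28, 35, 28, 28, 35).
The pattern: 1st Thursday of the month.
1st Thursday of September 2020: September 3, 2020.
1st Thursday of October 2020: October 1, 2020.
November 2020 — 1st Thursday is November 5, 2020.

September 3, 2020; October 1, 2020; November 5, 2020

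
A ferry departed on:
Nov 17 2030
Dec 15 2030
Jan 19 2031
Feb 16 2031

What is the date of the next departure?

Mar 16 2031

These are Sundays at 28- or 35-day spacing (28, 35, 28).
The pattern: 3rd Sunday of the month.
3rd Sunday of March 2031: Mar 16 2031.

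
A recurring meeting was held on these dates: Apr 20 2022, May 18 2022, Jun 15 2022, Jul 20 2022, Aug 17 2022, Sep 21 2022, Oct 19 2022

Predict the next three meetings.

Gaps: 28, 28, 35, 28, 35, 28 days — a mix of 28 and 35. Every date is a Wednesday.
Each is the 3rd Wednesday of its month.
3rd Wednesday of November 2022: Nov 16 2022.
3rd Wednesday of December 2022: Dec 21 2022.
3rd Wednesday of January 2023: Jan 18 2023.

Nov 16 2022, Dec 21 2022, Jan 18 2023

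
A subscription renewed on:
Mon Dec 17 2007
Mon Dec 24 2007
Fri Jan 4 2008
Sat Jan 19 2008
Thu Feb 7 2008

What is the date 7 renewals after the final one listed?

The spacing grows by 4 each time: 7, 11, 15, 19 days.
Next gap: 23 days. Thu Feb 7 2008 + 23 days = Sat Mar 1 2008.
Next gap: 27 days. Sat Mar 1 2008 + 27 days = Fri Mar 28 2008.
Next gap: 31 days. Fri Mar 28 2008 + 31 days = Mon Apr 28 2008.
Next gap: 35 days. Mon Apr 28 2008 + 35 days = Mon Jun 2 2008.
Next gap: 39 days. Mon Jun 2 2008 + 39 days = Fri Jul 11 2008.
Next gap: 43 days. Fri Jul 11 2008 + 43 days = Sat Aug 23 2008.
Next gap: 47 days. Sat Aug 23 2008 + 47 days = Thu Oct 9 2008.

Thu Oct 9 2008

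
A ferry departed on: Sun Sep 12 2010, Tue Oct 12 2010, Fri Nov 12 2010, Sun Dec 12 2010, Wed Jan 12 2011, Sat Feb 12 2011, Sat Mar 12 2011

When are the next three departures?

Tue Apr 12 2011, Thu May 12 2011, Sun Jun 12 2011

Each date is the 12th; the gaps (30, 31, 30, 31, 31, 28) track the month lengths.
The rule is the 12th of each month.
April 2011: Tue Apr 12 2011.
May 2011: Thu May 12 2011.
June 2011: Sun Jun 12 2011.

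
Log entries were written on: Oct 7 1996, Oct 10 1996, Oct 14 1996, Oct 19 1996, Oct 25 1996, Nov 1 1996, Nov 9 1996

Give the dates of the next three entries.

Nov 18 1996, Nov 28 1996, Dec 9 1996

Gaps: 3, 4, 5, 6, 7, 8 days — each gap is 1 larger than the previous one.
Next gap: 9 days. Nov 9 1996 + 9 days = Nov 18 1996.
Next gap: 10 days. Nov 18 1996 + 10 days = Nov 28 1996.
Next gap: 11 days. Nov 28 1996 + 11 days = Dec 9 1996.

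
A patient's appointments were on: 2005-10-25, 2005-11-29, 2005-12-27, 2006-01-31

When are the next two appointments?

2006-02-28, 2006-03-28

These are Tuesdays with 35, 28, 35-day gaps.
Each is the final Tuesday of its month — 2005-11-29 is past the 28th, so '4th Tuesday' doesn't fit.
Last Tuesday of February 2006: 2006-02-28.
March 2006 ends with Tuesday 2006-03-28.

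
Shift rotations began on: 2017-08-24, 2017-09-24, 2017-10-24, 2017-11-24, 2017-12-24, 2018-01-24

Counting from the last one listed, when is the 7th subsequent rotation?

2018-08-24

The day-of-month is always 24 (31, 30, 31, 30, 31 days between events).
So this recurs on the 24th of each month.
February 2018: 2018-02-24.
March 2018: 2018-03-24.
Next: April 2018 → 2018-04-24.
May 2018: 2018-05-24.
June 2018: 2018-06-24.
Next: July 2018 → 2018-07-24.
Next: August 2018 → 2018-08-24.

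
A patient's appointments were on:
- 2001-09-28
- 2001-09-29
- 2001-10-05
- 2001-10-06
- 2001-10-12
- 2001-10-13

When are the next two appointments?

2001-10-19, 2001-10-20

Every event lands on a Friday or Saturday (gaps cycle 1, 6, 1, 6, 1).
So the schedule is: every Friday and Saturday.
The following Friday is 2001-10-19.
The following Saturday is 2001-10-20.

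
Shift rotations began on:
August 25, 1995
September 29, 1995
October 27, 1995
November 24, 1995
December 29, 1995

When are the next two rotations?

January 26, 1996; February 23, 1996

These are Fridays with 35, 28, 28, 35-day gaps.
Each is the final Friday of its month — September 29, 1995 is past the 28th, so '4th Friday' doesn't fit.
Last Friday of January 1996: January 26, 1996.
February 1996 ends with Friday February 23, 1996.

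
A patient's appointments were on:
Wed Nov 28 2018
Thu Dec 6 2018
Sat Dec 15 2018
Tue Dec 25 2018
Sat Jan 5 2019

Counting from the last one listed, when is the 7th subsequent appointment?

Sat Apr 20 2019

The spacing grows by 1 each time: 8, 9, 10, 11 days.
Next gap: 12 days. Sat Jan 5 2019 + 12 days = Thu Jan 17 2019.
Next gap: 13 days. Thu Jan 17 2019 + 13 days = Wed Jan 30 2019.
Next gap: 14 days. Wed Jan 30 2019 + 14 days = Wed Feb 13 2019.
Next gap: 15 days. Wed Feb 13 2019 + 15 days = Thu Feb 28 2019.
Next gap: 16 days. Thu Feb 28 2019 + 16 days = Sat Mar 16 2019.
Next gap: 17 days. Sat Mar 16 2019 + 17 days = Tue Apr 2 2019.
Next gap: 18 days. Tue Apr 2 2019 + 18 days = Sat Apr 20 2019.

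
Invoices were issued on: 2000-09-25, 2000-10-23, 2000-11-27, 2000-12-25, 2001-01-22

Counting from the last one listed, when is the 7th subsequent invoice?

2001-08-27

These are Mondays at 28- or 35-day spacing (28, 35, 28, 28).
The pattern: 4th Monday of the month.
February 2001 — 4th Monday is 2001-02-26.
4th Monday of March 2001: 2001-03-26.
April 2001 — 4th Monday is 2001-04-23.
4th Monday of May 2001: 2001-05-28.
June 2001 — 4th Monday is 2001-06-25.
4th Monday of July 2001: 2001-07-23.
4th Monday of August 2001: 2001-08-27.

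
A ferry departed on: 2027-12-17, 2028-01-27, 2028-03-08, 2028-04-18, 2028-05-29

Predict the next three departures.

Every event comes 41 days after the last (41, 41, 41, 41).
2028-05-29 + 41 days = 2028-07-09.
2028-07-09 + 41 days = 2028-08-19.
2028-08-19 + 41 days = 2028-09-29.

2028-07-09, 2028-08-19, 2028-09-29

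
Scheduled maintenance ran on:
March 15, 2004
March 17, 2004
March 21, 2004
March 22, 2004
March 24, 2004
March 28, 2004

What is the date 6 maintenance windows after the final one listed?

April 11, 2004

Every event lands on a Monday or Wednesday or Sunday (gaps cycle 2, 4, 1, 2, 4).
So the schedule is: every Monday, Wednesday and Sunday.
Next Monday: March 29, 2004.
Next Wednesday: March 31, 2004.
The following Sunday is April 4, 2004.
The following Monday is April 5, 2004.
Next Wednesday: April 7, 2004.
Next Sunday: April 11, 2004.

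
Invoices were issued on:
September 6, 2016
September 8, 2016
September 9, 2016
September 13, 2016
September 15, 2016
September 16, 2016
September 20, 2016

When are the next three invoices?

September 22, 2016; September 23, 2016; September 27, 2016

Gaps: 2, 1, 4, 2, 1, 4 days — not constant, but cyclic with period 3.
The events fall on every Tuesday, Thursday and Friday.
The following Thursday is September 22, 2016.
Next Friday: September 23, 2016.
The following Tuesday is September 27, 2016.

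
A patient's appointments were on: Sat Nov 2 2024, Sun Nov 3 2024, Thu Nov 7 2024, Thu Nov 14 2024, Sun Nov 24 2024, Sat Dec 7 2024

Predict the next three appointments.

Gaps: 1, 4, 7, 10, 13 days — each gap is 3 larger than the previous one.
Next gap: 16 days. Sat Dec 7 2024 + 16 days = Mon Dec 23 2024.
Next gap: 19 days. Mon Dec 23 2024 + 19 days = Sat Jan 11 2025.
Next gap: 22 days. Sat Jan 11 2025 + 22 days = Sun Feb 2 2025.

Mon Dec 23 2024, Sat Jan 11 2025, Sun Feb 2 2025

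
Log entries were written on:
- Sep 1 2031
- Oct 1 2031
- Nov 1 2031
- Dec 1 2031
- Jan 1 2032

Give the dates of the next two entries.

The day-of-month is always 1 (30, 31, 30, 31 days between events).
So this recurs on the 1st of each month.
Next: February 2032 → Feb 1 2032.
Next: March 2032 → Mar 1 2032.

Feb 1 2032, Mar 1 2032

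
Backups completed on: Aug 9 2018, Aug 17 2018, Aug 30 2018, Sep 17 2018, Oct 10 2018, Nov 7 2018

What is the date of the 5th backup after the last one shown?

Jun 10 2019

Gaps: 8, 13, 18, 23, 28 days — each gap is 5 larger than the previous one.
Next gap: 33 days. Nov 7 2018 + 33 days = Dec 10 2018.
Next gap: 38 days. Dec 10 2018 + 38 days = Jan 17 2019.
Next gap: 43 days. Jan 17 2019 + 43 days = Mar 1 2019.
Next gap: 48 days. Mar 1 2019 + 48 days = Apr 18 2019.
Next gap: 53 days. Apr 18 2019 + 53 days = Jun 10 2019.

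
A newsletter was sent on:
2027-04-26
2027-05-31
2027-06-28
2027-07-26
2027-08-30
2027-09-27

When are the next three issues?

All Mondays; the gaps (35, 28, 28, 35, 28) vary with month length.
This is the last Monday of each month.
Last Monday of October 2027: 2027-10-25.
November 2027 ends with Monday 2027-11-29.
Last Monday of December 2027: 2027-12-27.

2027-10-25, 2027-11-29, 2027-12-27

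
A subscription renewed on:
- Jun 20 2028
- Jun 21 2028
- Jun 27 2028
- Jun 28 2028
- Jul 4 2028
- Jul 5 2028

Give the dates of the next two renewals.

Jul 11 2028, Jul 12 2028

Gaps: 1, 6, 1, 6, 1 days — not constant, but cyclic with period 2.
The events fall on every Tuesday and Wednesday.
The following Tuesday is Jul 11 2028.
The following Wednesday is Jul 12 2028.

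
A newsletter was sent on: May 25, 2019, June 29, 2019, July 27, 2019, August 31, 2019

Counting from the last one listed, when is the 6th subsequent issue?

All Saturdays; the gaps (35, 28, 35) vary with month length.
This is the last Saturday of each month.
Last Saturday of September 2019: September 28, 2019.
Last Saturday of October 2019: October 26, 2019.
Last Saturday of November 2019: November 30, 2019.
December 2019 ends with Saturday December 28, 2019.
Last Saturday of January 2020: January 25, 2020.
Last Saturday of February 2020: February 29, 2020.

February 29, 2020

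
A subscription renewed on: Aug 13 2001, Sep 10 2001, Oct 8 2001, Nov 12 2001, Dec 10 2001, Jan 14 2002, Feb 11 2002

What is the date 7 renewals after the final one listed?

Sep 9 2002

All dates are Mondays, 28, 28, 35, 28, 35, 28 days apart.
Specifically, the 2nd Monday of each month.
2nd Monday of March 2002: Mar 11 2002.
April 2002 — 2nd Monday is Apr 8 2002.
2nd Monday of May 2002: May 13 2002.
2nd Monday of June 2002: Jun 10 2002.
2nd Monday of July 2002: Jul 8 2002.
2nd Monday of August 2002: Aug 12 2002.
2nd Monday of September 2002: Sep 9 2002.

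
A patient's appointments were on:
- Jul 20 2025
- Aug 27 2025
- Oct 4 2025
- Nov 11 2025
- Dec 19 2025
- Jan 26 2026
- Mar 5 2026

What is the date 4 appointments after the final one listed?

Aug 4 2026

Gaps between consecutive events: 38, 38, 38, 38, 38, 38 days — a constant 38-day interval.
Mar 5 2026 + 38 days = Apr 12 2026.
Apr 12 2026 + 38 days = May 20 2026.
May 20 2026 + 38 days = Jun 27 2026.
Jun 27 2026 + 38 days = Aug 4 2026.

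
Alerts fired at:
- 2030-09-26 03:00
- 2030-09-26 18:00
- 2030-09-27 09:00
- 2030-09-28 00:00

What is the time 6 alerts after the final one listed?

2030-10-01 18:00

Gaps: 15, 15, 15 hours — each event is 15 hours after the previous one.
2030-09-28 00:00 + 15 h = 2030-09-28 15:00.
2030-09-28 15:00 + 15 h = 2030-09-29 06:00.
2030-09-29 06:00 + 15 h = 2030-09-29 21:00.
2030-09-29 21:00 + 15 h = 2030-09-30 12:00.
2030-09-30 12:00 + 15 h = 2030-10-01 03:00.
2030-10-01 03:00 + 15 h = 2030-10-01 18:00.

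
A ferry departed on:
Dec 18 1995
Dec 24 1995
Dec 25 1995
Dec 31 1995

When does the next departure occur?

Gaps: 6, 1, 6 days — not constant, but cyclic with period 2.
The events fall on every Monday and Sunday.
Next Monday: Jan 1 1996.

Jan 1 1996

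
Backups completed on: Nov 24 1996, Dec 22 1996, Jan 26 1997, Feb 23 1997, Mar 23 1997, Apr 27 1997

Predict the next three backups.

May 25 1997, Jun 22 1997, Jul 27 1997

These are Sundays at 28- or 35-day spacing (28, 35, 28, 28, 35).
The pattern: 4th Sunday of the month.
May 1997 — 4th Sunday is May 25 1997.
June 1997 — 4th Sunday is Jun 22 1997.
4th Sunday of July 1997: Jul 27 1997.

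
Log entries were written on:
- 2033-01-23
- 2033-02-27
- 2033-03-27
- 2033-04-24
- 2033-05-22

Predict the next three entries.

These are Sundays at 28- or 35-day spacing (35, 28, 28, 28).
The pattern: 4th Sunday of the month.
4th Sunday of June 2033: 2033-06-26.
July 2033 — 4th Sunday is 2033-07-24.
4th Sunday of August 2033: 2033-08-28.

2033-06-26, 2033-07-24, 2033-08-28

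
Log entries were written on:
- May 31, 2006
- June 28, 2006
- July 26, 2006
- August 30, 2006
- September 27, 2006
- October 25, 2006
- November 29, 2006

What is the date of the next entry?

Every date is a Wednesday; gaps 28, 28, 35, 28, 28, 35 days.
Each is the last Wednesday of its month (at least one falls on the 29th or later, ruling out '4th Wednesday').
Last Wednesday of December 2006: December 27, 2006.

December 27, 2006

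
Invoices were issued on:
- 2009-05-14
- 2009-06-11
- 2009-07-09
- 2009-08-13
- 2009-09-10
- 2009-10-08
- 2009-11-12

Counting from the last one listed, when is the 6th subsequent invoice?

Gaps: 28, 28, 35, 28, 28, 35 days — a mix of 28 and 35. Every date is a Thursday.
Each is the 2nd Thursday of its month.
2nd Thursday of December 2009: 2009-12-10.
January 2010 — 2nd Thursday is 2010-01-14.
2nd Thursday of February 2010: 2010-02-11.
March 2010 — 2nd Thursday is 2010-03-11.
2nd Thursday of April 2010: 2010-04-08.
2nd Thursday of May 2010: 2010-05-13.

2010-05-13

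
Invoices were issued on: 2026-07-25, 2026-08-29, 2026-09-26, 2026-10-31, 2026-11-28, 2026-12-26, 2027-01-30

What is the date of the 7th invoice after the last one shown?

2027-08-28

Every date is a Saturday; gaps 35, 28, 35, 28, 28, 35 days.
Each is the last Saturday of its month (at least one falls on the 29th or later, ruling out '4th Saturday').
Last Saturday of February 2027: 2027-02-27.
Last Saturday of March 2027: 2027-03-27.
April 2027 ends with Saturday 2027-04-24.
May 2027 ends with Saturday 2027-05-29.
Last Saturday of June 2027: 2027-06-26.
July 2027 ends with Saturday 2027-07-31.
Last Saturday of August 2027: 2027-08-28.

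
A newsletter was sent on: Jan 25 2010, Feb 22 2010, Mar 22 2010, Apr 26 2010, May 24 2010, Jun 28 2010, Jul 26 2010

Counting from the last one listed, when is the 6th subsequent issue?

Jan 24 2011

All dates are Mondays, 28, 28, 35, 28, 35, 28 days apart.
Specifically, the 4th Monday of each month.
August 2010 — 4th Monday is Aug 23 2010.
4th Monday of September 2010: Sep 27 2010.
October 2010 — 4th Monday is Oct 25 2010.
November 2010 — 4th Monday is Nov 22 2010.
4th Monday of December 2010: Dec 27 2010.
January 2011 — 4th Monday is Jan 24 2011.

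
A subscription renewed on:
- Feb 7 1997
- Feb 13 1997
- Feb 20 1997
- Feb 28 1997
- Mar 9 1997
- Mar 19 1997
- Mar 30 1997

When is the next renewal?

Apr 11 1997

The spacing grows by 1 each time: 6, 7, 8, 9, 10, 11 days.
Next gap: 12 days. Mar 30 1997 + 12 days = Apr 11 1997.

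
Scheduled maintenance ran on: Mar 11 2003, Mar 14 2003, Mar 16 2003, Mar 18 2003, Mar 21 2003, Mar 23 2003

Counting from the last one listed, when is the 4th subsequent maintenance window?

Gaps: 3, 2, 2, 3, 2 days — not constant, but cyclic with period 3.
The events fall on every Tuesday, Friday and Sunday.
Next Tuesday: Mar 25 2003.
Next Friday: Mar 28 2003.
Next Sunday: Mar 30 2003.
The following Tuesday is Apr 1 2003.

Apr 1 2003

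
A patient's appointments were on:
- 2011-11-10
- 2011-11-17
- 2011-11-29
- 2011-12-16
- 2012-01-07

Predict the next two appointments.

2012-02-03, 2012-03-06

The spacing grows by 5 each time: 7, 12, 17, 22 days.
Next gap: 27 days. 2012-01-07 + 27 days = 2012-02-03.
Next gap: 32 days. 2012-02-03 + 32 days = 2012-03-06.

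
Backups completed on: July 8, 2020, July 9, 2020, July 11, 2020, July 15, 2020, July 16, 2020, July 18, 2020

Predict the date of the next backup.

July 22, 2020

Gaps: 1, 2, 4, 1, 2 days — not constant, but cyclic with period 3.
The events fall on every Wednesday, Thursday and Saturday.
Next Wednesday: July 22, 2020.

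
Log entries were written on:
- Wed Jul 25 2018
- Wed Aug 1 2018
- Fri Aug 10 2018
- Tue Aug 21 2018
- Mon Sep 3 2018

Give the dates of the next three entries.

Intervals are 7, 9, 11, 13 days — an arithmetic progression with common difference 2.
Next gap: 15 days. Mon Sep 3 2018 + 15 days = Tue Sep 18 2018.
Next gap: 17 days. Tue Sep 18 2018 + 17 days = Fri Oct 5 2018.
Next gap: 19 days. Fri Oct 5 2018 + 19 days = Wed Oct 24 2018.

Tue Sep 18 2018, Fri Oct 5 2018, Wed Oct 24 2018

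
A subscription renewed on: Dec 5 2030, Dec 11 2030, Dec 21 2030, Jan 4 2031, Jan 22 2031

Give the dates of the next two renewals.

The spacing grows by 4 each time: 6, 10, 14, 18 days.
Next gap: 22 days. Jan 22 2031 + 22 days = Feb 13 2031.
Next gap: 26 days. Feb 13 2031 + 26 days = Mar 11 2031.

Feb 13 2031, Mar 11 2031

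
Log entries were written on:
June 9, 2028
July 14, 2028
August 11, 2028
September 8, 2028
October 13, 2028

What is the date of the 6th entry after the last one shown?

All dates are Fridays, 35, 28, 28, 35 days apart.
Specifically, the 2nd Friday of each month.
2nd Friday of November 2028: November 10, 2028.
2nd Friday of December 2028: December 8, 2028.
2nd Friday of January 2029: January 12, 2029.
2nd Friday of February 2029: February 9, 2029.
2nd Friday of March 2029: March 9, 2029.
2nd Friday of April 2029: April 13, 2029.

April 13, 2029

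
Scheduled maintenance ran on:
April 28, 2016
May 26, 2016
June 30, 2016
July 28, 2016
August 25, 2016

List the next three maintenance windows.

September 29, 2016; October 27, 2016; November 24, 2016

All Thursdays; the gaps (28, 35, 28, 28) vary with month length.
This is the last Thursday of each month.
September 2016 ends with Thursday September 29, 2016.
October 2016 ends with Thursday October 27, 2016.
November 2016 ends with Thursday November 24, 2016.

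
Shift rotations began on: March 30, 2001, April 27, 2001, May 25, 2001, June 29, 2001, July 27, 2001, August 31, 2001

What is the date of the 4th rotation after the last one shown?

December 28, 2001

All Fridays; the gaps (28, 28, 35, 28, 35) vary with month length.
This is the last Friday of each month.
Last Friday of September 2001: September 28, 2001.
October 2001 ends with Friday October 26, 2001.
Last Friday of November 2001: November 30, 2001.
Last Friday of December 2001: December 28, 2001.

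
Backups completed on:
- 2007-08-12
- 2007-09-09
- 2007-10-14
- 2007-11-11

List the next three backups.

Gaps: 28, 35, 28 days — a mix of 28 and 35. Every date is a Sunday.
Each is the 2nd Sunday of its month.
2nd Sunday of December 2007: 2007-12-09.
January 2008 — 2nd Sunday is 2008-01-13.
February 2008 — 2nd Sunday is 2008-02-10.

2007-12-09, 2008-01-13, 2008-02-10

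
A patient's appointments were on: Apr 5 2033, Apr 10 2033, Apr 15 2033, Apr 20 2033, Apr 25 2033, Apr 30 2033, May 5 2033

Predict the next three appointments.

May 10 2033, May 15 2033, May 20 2033

Gaps between consecutive events: 5, 5, 5, 5, 5, 5 days — a constant 5-day interval.
May 5 2033 + 5 days = May 10 2033.
May 10 2033 + 5 days = May 15 2033.
May 15 2033 + 5 days = May 20 2033.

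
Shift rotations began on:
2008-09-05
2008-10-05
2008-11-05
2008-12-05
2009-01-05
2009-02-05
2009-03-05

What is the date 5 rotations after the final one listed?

2009-08-05

Gaps: 30, 31, 30, 31, 31, 28 days — not constant. Every event is on the 5th of the month.
Pattern: the 5th of each month.
Next: April 2009 → 2009-04-05.
Next: May 2009 → 2009-05-05.
Next: June 2009 → 2009-06-05.
Next: July 2009 → 2009-07-05.
Next: August 2009 → 2009-08-05.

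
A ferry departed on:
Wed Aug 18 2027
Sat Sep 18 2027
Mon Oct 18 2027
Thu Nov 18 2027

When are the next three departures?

Each date is the 18th; the gaps (31, 30, 31) track the month lengths.
The rule is the 18th of each month.
Next: December 2027 → Sat Dec 18 2027.
Next: January 2028 → Tue Jan 18 2028.
February 2028: Fri Feb 18 2028.

Sat Dec 18 2027, Tue Jan 18 2028, Fri Feb 18 2028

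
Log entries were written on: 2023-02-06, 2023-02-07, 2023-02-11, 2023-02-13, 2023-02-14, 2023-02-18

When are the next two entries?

The gap pattern 1, 4, 2, 1, 4 repeats every 3 events.
These are the Mondays, Tuesdays and Saturdays of each week.
Next Monday: 2023-02-20.
Next Tuesday: 2023-02-21.

2023-02-20, 2023-02-21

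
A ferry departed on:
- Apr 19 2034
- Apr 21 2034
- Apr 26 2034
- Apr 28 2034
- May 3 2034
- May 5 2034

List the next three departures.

May 10 2034, May 12 2034, May 17 2034

Every event lands on a Wednesday or Friday (gaps cycle 2, 5, 2, 5, 2).
So the schedule is: every Wednesday and Friday.
The following Wednesday is May 10 2034.
Next Friday: May 12 2034.
Next Wednesday: May 17 2034.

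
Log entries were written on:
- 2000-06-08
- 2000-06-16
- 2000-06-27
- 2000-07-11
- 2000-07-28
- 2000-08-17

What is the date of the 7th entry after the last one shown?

Intervals are 8, 11, 14, 17, 20 days — an arithmetic progression with common difference 3.
Next gap: 23 days. 2000-08-17 + 23 days = 2000-09-09.
Next gap: 26 days. 2000-09-09 + 26 days = 2000-10-05.
Next gap: 29 days. 2000-10-05 + 29 days = 2000-11-03.
Next gap: 32 days. 2000-11-03 + 32 days = 2000-12-05.
Next gap: 35 days. 2000-12-05 + 35 days = 2001-01-09.
Next gap: 38 days. 2001-01-09 + 38 days = 2001-02-16.
Next gap: 41 days. 2001-02-16 + 41 days = 2001-03-29.

2001-03-29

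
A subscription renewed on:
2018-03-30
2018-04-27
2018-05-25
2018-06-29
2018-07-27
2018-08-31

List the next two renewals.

2018-09-28, 2018-10-26

Every date is a Friday; gaps 28, 28, 35, 28, 35 days.
Each is the last Friday of its month (at least one falls on the 29th or later, ruling out '4th Friday').
Last Friday of September 2018: 2018-09-28.
October 2018 ends with Friday 2018-10-26.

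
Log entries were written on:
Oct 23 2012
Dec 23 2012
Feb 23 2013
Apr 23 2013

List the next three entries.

Jun 23 2013, Aug 23 2013, Oct 23 2013

Each date is the 23rd; the gaps (61, 62, 59) track the month lengths.
The rule is the 23rd of every 2 months.
Next: June 2013 → Jun 23 2013.
Next: August 2013 → Aug 23 2013.
October 2013: Oct 23 2013.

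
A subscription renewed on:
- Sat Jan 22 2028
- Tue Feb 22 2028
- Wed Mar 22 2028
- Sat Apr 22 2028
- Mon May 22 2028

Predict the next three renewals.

The day-of-month is always 22 (31, 29, 31, 30 days between events).
So this recurs on the 22nd of each month.
Next: June 2028 → Thu Jun 22 2028.
July 2028: Sat Jul 22 2028.
Next: August 2028 → Tue Aug 22 2028.

Thu Jun 22 2028, Sat Jul 22 2028, Tue Aug 22 2028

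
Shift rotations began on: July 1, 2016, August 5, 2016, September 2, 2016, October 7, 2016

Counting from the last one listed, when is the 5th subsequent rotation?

All dates are Fridays, 35, 28, 35 days apart.
Specifically, the 1st Friday of each month.
November 2016 — 1st Friday is November 4, 2016.
1st Friday of December 2016: December 2, 2016.
January 2017 — 1st Friday is January 6, 2017.
February 2017 — 1st Friday is February 3, 2017.
March 2017 — 1st Friday is March 3, 2017.

March 3, 2017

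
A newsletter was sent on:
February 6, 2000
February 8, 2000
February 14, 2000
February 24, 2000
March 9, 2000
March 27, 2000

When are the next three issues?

April 18, 2000; May 14, 2000; June 13, 2000

Gaps: 2, 6, 10, 14, 18 days — each gap is 4 larger than the previous one.
Next gap: 22 days. March 27, 2000 + 22 days = April 18, 2000.
Next gap: 26 days. April 18, 2000 + 26 days = May 14, 2000.
Next gap: 30 days. May 14, 2000 + 30 days = June 13, 2000.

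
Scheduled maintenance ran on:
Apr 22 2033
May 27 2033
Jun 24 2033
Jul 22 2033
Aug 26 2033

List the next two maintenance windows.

Sep 23 2033, Oct 28 2033

All dates are Fridays, 35, 28, 28, 35 days apart.
Specifically, the 4th Friday of each month.
September 2033 — 4th Friday is Sep 23 2033.
October 2033 — 4th Friday is Oct 28 2033.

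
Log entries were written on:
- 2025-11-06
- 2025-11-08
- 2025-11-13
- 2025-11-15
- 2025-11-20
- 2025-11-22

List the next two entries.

Gaps: 2, 5, 2, 5, 2 days — not constant, but cyclic with period 2.
The events fall on every Thursday and Saturday.
Next Thursday: 2025-11-27.
Next Saturday: 2025-11-29.

2025-11-27, 2025-11-29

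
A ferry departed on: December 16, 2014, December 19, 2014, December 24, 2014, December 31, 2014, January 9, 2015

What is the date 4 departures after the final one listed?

Intervals are 3, 5, 7, 9 days — an arithmetic progression with common difference 2.
Next gap: 11 days. January 9, 2015 + 11 days = January 20, 2015.
Next gap: 13 days. January 20, 2015 + 13 days = February 2, 2015.
Next gap: 15 days. February 2, 2015 + 15 days = February 17, 2015.
Next gap: 17 days. February 17, 2015 + 17 days = March 6, 2015.

March 6, 2015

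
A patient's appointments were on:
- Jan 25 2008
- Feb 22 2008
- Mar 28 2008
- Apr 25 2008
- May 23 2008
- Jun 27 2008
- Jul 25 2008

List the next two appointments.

Aug 22 2008, Sep 26 2008

These are Fridays at 28- or 35-day spacing (28, 35, 28, 28, 35, 28).
The pattern: 4th Friday of the month.
August 2008 — 4th Friday is Aug 22 2008.
4th Friday of September 2008: Sep 26 2008.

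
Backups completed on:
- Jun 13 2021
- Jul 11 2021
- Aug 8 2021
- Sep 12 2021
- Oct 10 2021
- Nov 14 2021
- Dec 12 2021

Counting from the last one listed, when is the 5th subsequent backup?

May 8 2022

Gaps: 28, 28, 35, 28, 35, 28 days — a mix of 28 and 35. Every date is a Sunday.
Each is the 2nd Sunday of its month.
2nd Sunday of January 2022: Jan 9 2022.
2nd Sunday of February 2022: Feb 13 2022.
March 2022 — 2nd Sunday is Mar 13 2022.
2nd Sunday of April 2022: Apr 10 2022.
May 2022 — 2nd Sunday is May 8 2022.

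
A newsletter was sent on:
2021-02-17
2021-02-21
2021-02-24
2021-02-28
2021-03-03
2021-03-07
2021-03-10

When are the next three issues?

2021-03-14, 2021-03-17, 2021-03-21

Every event lands on a Wednesday or Sunday (gaps cycle 4, 3, 4, 3, 4, 3).
So the schedule is: every Wednesday and Sunday.
Next Sunday: 2021-03-14.
The following Wednesday is 2021-03-17.
The following Sunday is 2021-03-21.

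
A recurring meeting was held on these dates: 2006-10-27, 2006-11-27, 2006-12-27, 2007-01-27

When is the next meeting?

The day-of-month is always 27 (31, 30, 31 days between events).
So this recurs on the 27th of each month.
February 2007: 2007-02-27.

2007-02-27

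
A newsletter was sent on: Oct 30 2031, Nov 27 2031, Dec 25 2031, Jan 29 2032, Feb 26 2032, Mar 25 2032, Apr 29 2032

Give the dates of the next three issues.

May 27 2032, Jun 24 2032, Jul 29 2032

Every date is a Thursday; gaps 28, 28, 35, 28, 28, 35 days.
Each is the last Thursday of its month (at least one falls on the 29th or later, ruling out '4th Thursday').
May 2032 ends with Thursday May 27 2032.
June 2032 ends with Thursday Jun 24 2032.
Last Thursday of July 2032: Jul 29 2032.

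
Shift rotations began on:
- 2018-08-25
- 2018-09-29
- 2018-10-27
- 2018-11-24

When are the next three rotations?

2018-12-29, 2019-01-26, 2019-02-23

All Saturdays; the gaps (35, 28, 28) vary with month length.
This is the last Saturday of each month.
Last Saturday of December 2018: 2018-12-29.
Last Saturday of January 2019: 2019-01-26.
Last Saturday of February 2019: 2019-02-23.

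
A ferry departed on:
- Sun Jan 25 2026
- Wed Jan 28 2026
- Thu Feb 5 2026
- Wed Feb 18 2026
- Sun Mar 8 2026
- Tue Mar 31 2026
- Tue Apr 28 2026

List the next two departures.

Sun May 31 2026, Wed Jul 8 2026

Intervals are 3, 8, 13, 18, 23, 28 days — an arithmetic progression with common difference 5.
Next gap: 33 days. Tue Apr 28 2026 + 33 days = Sun May 31 2026.
Next gap: 38 days. Sun May 31 2026 + 38 days = Wed Jul 8 2026.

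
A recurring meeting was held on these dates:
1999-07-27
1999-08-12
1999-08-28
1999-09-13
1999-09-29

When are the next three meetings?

Gaps between consecutive events: 16, 16, 16, 16 days — a constant 16-day interval.
1999-09-29 + 16 days = 1999-10-15.
1999-10-15 + 16 days = 1999-10-31.
1999-10-31 + 16 days = 1999-11-16.

1999-10-15, 1999-10-31, 1999-11-16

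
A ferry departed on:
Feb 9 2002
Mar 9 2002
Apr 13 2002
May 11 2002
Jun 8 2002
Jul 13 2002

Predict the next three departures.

Gaps: 28, 35, 28, 28, 35 days — a mix of 28 and 35. Every date is a Saturday.
Each is the 2nd Saturday of its month.
2nd Saturday of August 2002: Aug 10 2002.
September 2002 — 2nd Saturday is Sep 14 2002.
2nd Saturday of October 2002: Oct 12 2002.

Aug 10 2002, Sep 14 2002, Oct 12 2002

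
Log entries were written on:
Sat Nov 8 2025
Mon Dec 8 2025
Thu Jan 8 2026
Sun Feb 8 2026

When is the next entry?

Sun Mar 8 2026

The day-of-month is always 8 (30, 31, 31 days between events).
So this recurs on the 8th of each month.
March 2026: Sun Mar 8 2026.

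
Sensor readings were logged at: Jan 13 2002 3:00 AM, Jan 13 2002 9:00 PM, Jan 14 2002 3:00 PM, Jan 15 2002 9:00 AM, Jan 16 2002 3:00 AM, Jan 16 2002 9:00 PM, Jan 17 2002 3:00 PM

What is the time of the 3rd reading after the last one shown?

Jan 19 2002 9:00 PM

Gaps: 18, 18, 18, 18, 18, 18 hours — each event is 18 hours after the previous one.
Jan 17 2002 3:00 PM + 18 h = Jan 18 2002 9:00 AM.
Jan 18 2002 9:00 AM + 18 h = Jan 19 2002 3:00 AM.
Jan 19 2002 3:00 AM + 18 h = Jan 19 2002 9:00 PM.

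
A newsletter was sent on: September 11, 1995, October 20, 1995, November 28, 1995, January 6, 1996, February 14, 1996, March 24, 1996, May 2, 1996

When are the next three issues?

The spacing is 39, 39, 39, 39, 39, 39 days — always 39 days.
May 2, 1996 + 39 days = June 10, 1996.
June 10, 1996 + 39 days = July 19, 1996.
July 19, 1996 + 39 days = August 27, 1996.

June 10, 1996; July 19, 1996; August 27, 1996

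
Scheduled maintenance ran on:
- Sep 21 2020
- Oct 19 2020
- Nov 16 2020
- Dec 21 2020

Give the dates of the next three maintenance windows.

Jan 18 2021, Feb 15 2021, Mar 15 2021

Gaps: 28, 28, 35 days — a mix of 28 and 35. Every date is a Monday.
Each is the 3rd Monday of its month.
3rd Monday of January 2021: Jan 18 2021.
3rd Monday of February 2021: Feb 15 2021.
3rd Monday of March 2021: Mar 15 2021.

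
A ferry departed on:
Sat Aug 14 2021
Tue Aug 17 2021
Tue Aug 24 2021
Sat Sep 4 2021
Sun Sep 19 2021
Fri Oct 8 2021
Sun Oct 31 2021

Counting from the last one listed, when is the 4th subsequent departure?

The spacing grows by 4 each time: 3, 7, 11, 15, 19, 23 days.
Next gap: 27 days. Sun Oct 31 2021 + 27 days = Sat Nov 27 2021.
Next gap: 31 days. Sat Nov 27 2021 + 31 days = Tue Dec 28 2021.
Next gap: 35 days. Tue Dec 28 2021 + 35 days = Tue Feb 1 2022.
Next gap: 39 days. Tue Feb 1 2022 + 39 days = Sat Mar 12 2022.

Sat Mar 12 2022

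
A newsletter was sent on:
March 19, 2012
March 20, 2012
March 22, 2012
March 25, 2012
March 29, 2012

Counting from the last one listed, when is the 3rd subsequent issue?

Intervals are 1, 2, 3, 4 days — an arithmetic progression with common difference 1.
Next gap: 5 days. March 29, 2012 + 5 days = April 3, 2012.
Next gap: 6 days. April 3, 2012 + 6 days = April 9, 2012.
Next gap: 7 days. April 9, 2012 + 7 days = April 16, 2012.

April 16, 2012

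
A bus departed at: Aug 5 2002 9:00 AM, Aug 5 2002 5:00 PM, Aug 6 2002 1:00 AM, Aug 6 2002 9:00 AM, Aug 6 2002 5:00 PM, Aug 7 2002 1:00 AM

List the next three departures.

Aug 7 2002 9:00 AM, Aug 7 2002 5:00 PM, Aug 8 2002 1:00 AM

The interval is a steady 8 hours (8, 8, 8, 8, 8).
Aug 7 2002 1:00 AM + 8 h = Aug 7 2002 9:00 AM.
Aug 7 2002 9:00 AM + 8 h = Aug 7 2002 5:00 PM.
Aug 7 2002 5:00 PM + 8 h = Aug 8 2002 1:00 AM.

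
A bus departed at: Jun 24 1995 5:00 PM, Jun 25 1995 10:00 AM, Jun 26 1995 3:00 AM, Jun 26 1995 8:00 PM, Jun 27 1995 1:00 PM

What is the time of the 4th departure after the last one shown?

Jun 30 1995 9:00 AM

Gaps: 17, 17, 17, 17 hours — each event is 17 hours after the previous one.
Jun 27 1995 1:00 PM + 17 h = Jun 28 1995 6:00 AM.
Jun 28 1995 6:00 AM + 17 h = Jun 28 1995 11:00 PM.
Jun 28 1995 11:00 PM + 17 h = Jun 29 1995 4:00 PM.
Jun 29 1995 4:00 PM + 17 h = Jun 30 1995 9:00 AM.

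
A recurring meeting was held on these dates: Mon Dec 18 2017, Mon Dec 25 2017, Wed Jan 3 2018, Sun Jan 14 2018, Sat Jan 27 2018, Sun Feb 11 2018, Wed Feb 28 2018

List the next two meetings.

Mon Mar 19 2018, Mon Apr 9 2018

The spacing grows by 2 each time: 7, 9, 11, 13, 15, 17 days.
Next gap: 19 days. Wed Feb 28 2018 + 19 days = Mon Mar 19 2018.
Next gap: 21 days. Mon Mar 19 2018 + 21 days = Mon Apr 9 2018.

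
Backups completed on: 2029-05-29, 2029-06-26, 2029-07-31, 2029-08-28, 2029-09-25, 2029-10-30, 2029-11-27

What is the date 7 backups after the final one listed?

These are Tuesdays with 28, 35, 28, 28, 35, 28-day gaps.
Each is the final Tuesday of its month — 2029-05-29 is past the 28th, so '4th Tuesday' doesn't fit.
December 2029 ends with Tuesday 2029-12-25.
Last Tuesday of January 2030: 2030-01-29.
Last Tuesday of February 2030: 2030-02-26.
Last Tuesday of March 2030: 2030-03-26.
Last Tuesday of April 2030: 2030-04-30.
May 2030 ends with Tuesday 2030-05-28.
June 2030 ends with Tuesday 2030-06-25.

2030-06-25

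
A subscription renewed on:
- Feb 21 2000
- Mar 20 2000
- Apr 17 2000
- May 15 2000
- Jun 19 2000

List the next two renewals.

Jul 17 2000, Aug 21 2000

All dates are Mondays, 28, 28, 28, 35 days apart.
Specifically, the 3rd Monday of each month.
3rd Monday of July 2000: Jul 17 2000.
3rd Monday of August 2000: Aug 21 2000.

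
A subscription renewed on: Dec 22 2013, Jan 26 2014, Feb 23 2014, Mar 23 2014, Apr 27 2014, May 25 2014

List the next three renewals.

Jun 22 2014, Jul 27 2014, Aug 24 2014

Gaps: 35, 28, 28, 35, 28 days — a mix of 28 and 35. Every date is a Sunday.
Each is the 4th Sunday of its month.
4th Sunday of June 2014: Jun 22 2014.
4th Sunday of July 2014: Jul 27 2014.
4th Sunday of August 2014: Aug 24 2014.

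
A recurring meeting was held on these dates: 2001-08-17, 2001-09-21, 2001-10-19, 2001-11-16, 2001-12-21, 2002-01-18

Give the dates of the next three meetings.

These are Fridays at 28- or 35-day spacing (35, 28, 28, 35, 28).
The pattern: 3rd Friday of the month.
February 2002 — 3rd Friday is 2002-02-15.
3rd Friday of March 2002: 2002-03-15.
3rd Friday of April 2002: 2002-04-19.

2002-02-15, 2002-03-15, 2002-04-19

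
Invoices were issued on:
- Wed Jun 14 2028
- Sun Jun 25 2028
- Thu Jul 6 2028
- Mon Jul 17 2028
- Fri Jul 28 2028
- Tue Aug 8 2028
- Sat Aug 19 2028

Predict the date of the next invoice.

Wed Aug 30 2028

Every event comes 11 days after the last (11, 11, 11, 11, 11, 11).
Sat Aug 19 2028 + 11 days = Wed Aug 30 2028.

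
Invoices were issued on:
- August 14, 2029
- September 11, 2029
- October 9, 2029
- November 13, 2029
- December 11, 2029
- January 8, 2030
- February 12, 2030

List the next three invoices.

These are Tuesdays at 28- or 35-day spacing (28, 28, 35, 28, 28, 35).
The pattern: 2nd Tuesday of the month.
March 2030 — 2nd Tuesday is March 12, 2030.
2nd Tuesday of April 2030: April 9, 2030.
May 2030 — 2nd Tuesday is May 14, 2030.

March 12, 2030; April 9, 2030; May 14, 2030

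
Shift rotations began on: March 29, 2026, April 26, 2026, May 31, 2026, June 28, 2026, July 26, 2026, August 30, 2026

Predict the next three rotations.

September 27, 2026; October 25, 2026; November 29, 2026

These are Sundays with 28, 35, 28, 28, 35-day gaps.
Each is the final Sunday of its month — March 29, 2026 is past the 28th, so '4th Sunday' doesn't fit.
Last Sunday of September 2026: September 27, 2026.
Last Sunday of October 2026: October 25, 2026.
Last Sunday of November 2026: November 29, 2026.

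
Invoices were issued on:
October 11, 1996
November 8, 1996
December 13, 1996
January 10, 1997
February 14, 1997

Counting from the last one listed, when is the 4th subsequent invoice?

June 13, 1997

These are Fridays at 28- or 35-day spacing (28, 35, 28, 35).
The pattern: 2nd Friday of the month.
2nd Friday of March 1997: March 14, 1997.
April 1997 — 2nd Friday is April 11, 1997.
2nd Friday of May 1997: May 9, 1997.
June 1997 — 2nd Friday is June 13, 1997.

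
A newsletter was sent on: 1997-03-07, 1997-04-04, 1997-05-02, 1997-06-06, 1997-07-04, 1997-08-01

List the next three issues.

1997-09-05, 1997-10-03, 1997-11-07

Gaps: 28, 28, 35, 28, 28 days — a mix of 28 and 35. Every date is a Friday.
Each is the 1st Friday of its month.
1st Friday of September 1997: 1997-09-05.
October 1997 — 1st Friday is 1997-10-03.
1st Friday of November 1997: 1997-11-07.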